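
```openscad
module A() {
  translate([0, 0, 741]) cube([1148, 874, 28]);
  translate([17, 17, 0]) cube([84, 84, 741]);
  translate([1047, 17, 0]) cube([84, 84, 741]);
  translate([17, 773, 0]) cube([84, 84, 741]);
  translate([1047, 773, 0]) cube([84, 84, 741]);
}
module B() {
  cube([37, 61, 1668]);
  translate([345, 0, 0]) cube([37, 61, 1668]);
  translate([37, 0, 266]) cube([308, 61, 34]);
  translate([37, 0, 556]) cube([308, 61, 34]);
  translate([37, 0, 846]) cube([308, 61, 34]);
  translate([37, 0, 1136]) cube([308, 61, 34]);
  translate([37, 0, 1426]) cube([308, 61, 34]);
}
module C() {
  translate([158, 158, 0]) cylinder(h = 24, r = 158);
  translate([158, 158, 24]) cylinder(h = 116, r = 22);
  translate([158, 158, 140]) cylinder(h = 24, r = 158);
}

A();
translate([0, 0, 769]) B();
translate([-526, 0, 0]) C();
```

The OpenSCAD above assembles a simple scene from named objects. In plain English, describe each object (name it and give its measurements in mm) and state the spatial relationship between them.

A is a table: top 1148 mm (x) × 874 mm (y), 28 mm thick, upper face at z = 769 mm, on four 84×84 mm square legs, each inset 17 mm from the nearest pair of top edges, running from z = 0 to the bottom of the top.

B is a wooden ladder with two side rails of 37×61 mm section and 1668 mm height, set 382 mm apart overall. Between them run 5 rectangular rungs (61 mm deep, 34 mm thick), front faces flush with the rails' −y face. The bottom of the first rung is 266 mm above the floor and each subsequent rung is 290 mm higher than the one below.

C is a spool: two coaxial disc flanges of radius 158 mm and thickness 24 mm, joined by a core cylinder of radius 22 mm and height 116 mm. The lower flange rests on z = 0 and the three cylinders share a vertical axis.

The ladder is on top of the table. The spool is on the floor beside the table on its −x side.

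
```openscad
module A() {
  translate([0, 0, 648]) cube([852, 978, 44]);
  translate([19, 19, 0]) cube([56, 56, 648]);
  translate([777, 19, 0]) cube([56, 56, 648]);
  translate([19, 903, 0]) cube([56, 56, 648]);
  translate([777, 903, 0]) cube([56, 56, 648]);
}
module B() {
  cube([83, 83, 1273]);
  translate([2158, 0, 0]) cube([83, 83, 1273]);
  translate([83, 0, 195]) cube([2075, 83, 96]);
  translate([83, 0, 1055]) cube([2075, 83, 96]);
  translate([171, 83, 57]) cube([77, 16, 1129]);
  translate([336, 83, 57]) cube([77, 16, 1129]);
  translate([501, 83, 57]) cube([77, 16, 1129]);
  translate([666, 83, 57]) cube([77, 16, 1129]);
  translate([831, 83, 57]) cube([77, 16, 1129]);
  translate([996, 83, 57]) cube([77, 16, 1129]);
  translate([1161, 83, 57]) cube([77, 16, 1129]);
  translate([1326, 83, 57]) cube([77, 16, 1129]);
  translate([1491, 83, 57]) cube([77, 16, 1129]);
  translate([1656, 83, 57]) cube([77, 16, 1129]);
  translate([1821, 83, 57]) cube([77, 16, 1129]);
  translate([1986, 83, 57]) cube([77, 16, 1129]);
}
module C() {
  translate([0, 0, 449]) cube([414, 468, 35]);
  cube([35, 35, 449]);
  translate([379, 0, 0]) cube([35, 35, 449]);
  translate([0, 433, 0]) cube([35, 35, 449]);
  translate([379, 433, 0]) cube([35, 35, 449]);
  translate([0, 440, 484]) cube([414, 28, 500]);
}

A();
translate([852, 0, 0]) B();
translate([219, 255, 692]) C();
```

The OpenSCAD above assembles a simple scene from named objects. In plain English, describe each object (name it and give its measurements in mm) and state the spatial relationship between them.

A is a rectangular dining table. The top is 852×978×44 mm with its upper surface at z = 692 mm. It stands on four 56×56 mm square legs, each inset 19 mm from the nearest pair of top edges, running from the floor to the underside of the top.

B is a fence section. Two 83×83 mm posts, 1273 mm tall, stand on the floor with a clear span of 2075 mm between their inner faces. Two horizontal rails of 83×96 mm section span the gap between the posts with their undersides at z = 195 mm and z = 1055 mm, flush with the posts' −y face. 12 pickets, each 77 mm wide, 16 mm thick and 1129 mm tall, are fixed to the +y face of the rails with their bottoms at z = 57 mm, evenly spaced across the span with equal gaps (rounded down to the nearest mm) at the −x end and between each pair — any rounding remainder accumulates at the +x end.

C is a chair: 414×468 mm seat, 35 mm thick, top at z = 484 mm, on four 35 mm square corner legs flush with the seat edges. A 28 mm thick backrest slab spans the full seat width, extending 500 mm above the seat top, its back face flush with the seat's +y edge.

The fence section is against the table's +x side, with their −y faces flush. The chair is on top of the table, centred.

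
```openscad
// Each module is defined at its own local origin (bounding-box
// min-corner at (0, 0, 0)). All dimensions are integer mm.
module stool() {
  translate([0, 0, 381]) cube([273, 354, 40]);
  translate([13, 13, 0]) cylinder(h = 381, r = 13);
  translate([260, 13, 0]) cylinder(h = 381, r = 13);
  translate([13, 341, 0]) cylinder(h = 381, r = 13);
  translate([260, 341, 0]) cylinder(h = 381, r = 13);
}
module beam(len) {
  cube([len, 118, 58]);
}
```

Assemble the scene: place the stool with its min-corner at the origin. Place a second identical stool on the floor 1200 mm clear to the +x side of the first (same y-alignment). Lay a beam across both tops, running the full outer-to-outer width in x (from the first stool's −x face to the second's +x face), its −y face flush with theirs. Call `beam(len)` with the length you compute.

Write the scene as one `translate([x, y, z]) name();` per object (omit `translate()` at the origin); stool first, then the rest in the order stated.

stool();
translate([1473, 0, 0]) stool();
translate([0, 0, 421]) beam(1746);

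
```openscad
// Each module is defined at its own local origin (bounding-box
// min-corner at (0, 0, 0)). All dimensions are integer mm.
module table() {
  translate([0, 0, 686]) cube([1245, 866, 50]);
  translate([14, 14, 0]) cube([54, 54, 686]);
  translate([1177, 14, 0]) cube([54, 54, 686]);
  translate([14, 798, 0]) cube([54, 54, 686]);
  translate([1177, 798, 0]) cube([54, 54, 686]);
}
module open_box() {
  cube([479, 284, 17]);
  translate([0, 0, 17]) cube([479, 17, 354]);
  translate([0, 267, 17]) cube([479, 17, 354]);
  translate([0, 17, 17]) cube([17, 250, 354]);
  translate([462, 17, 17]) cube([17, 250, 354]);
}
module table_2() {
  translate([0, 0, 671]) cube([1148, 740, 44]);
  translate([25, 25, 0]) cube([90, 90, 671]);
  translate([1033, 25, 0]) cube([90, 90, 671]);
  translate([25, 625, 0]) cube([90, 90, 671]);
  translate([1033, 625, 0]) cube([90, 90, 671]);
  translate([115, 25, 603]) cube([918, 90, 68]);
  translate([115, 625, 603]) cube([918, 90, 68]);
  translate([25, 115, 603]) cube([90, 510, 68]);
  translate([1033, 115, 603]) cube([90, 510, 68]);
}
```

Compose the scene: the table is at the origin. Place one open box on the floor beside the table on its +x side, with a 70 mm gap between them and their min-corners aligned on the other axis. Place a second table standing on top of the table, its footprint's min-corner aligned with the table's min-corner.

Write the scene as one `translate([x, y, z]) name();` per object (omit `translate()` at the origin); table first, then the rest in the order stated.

table();
translate([1315, 0, 0]) open_box();
translate([0, 0, 736]) table_2();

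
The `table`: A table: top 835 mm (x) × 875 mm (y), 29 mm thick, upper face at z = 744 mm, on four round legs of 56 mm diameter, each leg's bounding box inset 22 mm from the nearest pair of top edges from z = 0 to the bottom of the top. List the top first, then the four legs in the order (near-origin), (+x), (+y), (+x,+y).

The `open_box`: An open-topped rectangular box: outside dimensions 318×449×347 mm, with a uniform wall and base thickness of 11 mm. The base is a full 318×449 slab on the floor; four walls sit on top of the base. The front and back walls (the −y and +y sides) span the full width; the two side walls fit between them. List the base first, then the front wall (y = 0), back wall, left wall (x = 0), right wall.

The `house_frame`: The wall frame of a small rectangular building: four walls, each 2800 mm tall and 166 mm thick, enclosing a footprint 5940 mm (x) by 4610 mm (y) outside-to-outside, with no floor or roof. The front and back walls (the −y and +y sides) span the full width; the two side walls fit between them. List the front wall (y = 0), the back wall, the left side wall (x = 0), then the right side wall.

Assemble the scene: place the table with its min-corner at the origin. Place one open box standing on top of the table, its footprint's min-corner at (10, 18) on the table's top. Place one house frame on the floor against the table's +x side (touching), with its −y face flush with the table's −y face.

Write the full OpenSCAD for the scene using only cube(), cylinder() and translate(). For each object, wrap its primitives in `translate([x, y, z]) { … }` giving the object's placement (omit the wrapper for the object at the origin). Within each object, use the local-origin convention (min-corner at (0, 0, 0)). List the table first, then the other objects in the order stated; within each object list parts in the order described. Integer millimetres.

translate([0, 0, 715]) cube([835, 875, 29]);
translate([50, 50, 0]) cylinder(h = 715, r = 28);
translate([785, 50, 0]) cylinder(h = 715, r = 28);
translate([50, 825, 0]) cylinder(h = 715, r = 28);
translate([785, 825, 0]) cylinder(h = 715, r = 28);
translate([10, 18, 744]) {
  cube([318, 449, 11]);
  translate([0, 0, 11]) cube([318, 11, 336]);
  translate([0, 438, 11]) cube([318, 11, 336]);
  translate([0, 11, 11]) cube([11, 427, 336]);
  translate([307, 11, 11]) cube([11, 427, 336]);
}
translate([835, 0, 0]) {
  cube([5940, 166, 2800]);
  translate([0, 4444, 0]) cube([5940, 166, 2800]);
  translate([0, 166, 0]) cube([166, 4278, 2800]);
  translate([5774, 166, 0]) cube([166, 4278, 2800]);
}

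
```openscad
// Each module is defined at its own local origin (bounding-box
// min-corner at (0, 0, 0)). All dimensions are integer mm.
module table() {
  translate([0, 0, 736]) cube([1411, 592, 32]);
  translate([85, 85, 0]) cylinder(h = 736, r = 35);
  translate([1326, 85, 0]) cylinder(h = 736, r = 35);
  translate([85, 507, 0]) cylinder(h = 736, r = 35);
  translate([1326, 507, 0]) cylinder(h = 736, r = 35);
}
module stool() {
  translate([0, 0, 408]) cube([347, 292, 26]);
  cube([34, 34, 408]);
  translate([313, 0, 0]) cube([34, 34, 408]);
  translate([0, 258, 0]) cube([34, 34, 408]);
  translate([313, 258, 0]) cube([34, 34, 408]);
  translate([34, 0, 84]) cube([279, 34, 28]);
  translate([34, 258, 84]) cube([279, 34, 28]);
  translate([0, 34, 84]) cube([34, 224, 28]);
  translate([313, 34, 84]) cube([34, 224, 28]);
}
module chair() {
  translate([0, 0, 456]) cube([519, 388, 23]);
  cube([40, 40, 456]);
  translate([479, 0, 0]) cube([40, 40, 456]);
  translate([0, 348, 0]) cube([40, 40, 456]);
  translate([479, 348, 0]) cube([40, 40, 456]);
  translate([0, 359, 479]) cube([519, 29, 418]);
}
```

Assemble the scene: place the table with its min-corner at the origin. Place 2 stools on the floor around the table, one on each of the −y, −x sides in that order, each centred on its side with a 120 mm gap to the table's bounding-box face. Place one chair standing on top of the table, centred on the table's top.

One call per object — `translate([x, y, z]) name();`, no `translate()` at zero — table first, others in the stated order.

table();
translate([532, -412, 0]) stool();
translate([-467, 150, 0]) stool();
translate([446, 102, 768]) chair();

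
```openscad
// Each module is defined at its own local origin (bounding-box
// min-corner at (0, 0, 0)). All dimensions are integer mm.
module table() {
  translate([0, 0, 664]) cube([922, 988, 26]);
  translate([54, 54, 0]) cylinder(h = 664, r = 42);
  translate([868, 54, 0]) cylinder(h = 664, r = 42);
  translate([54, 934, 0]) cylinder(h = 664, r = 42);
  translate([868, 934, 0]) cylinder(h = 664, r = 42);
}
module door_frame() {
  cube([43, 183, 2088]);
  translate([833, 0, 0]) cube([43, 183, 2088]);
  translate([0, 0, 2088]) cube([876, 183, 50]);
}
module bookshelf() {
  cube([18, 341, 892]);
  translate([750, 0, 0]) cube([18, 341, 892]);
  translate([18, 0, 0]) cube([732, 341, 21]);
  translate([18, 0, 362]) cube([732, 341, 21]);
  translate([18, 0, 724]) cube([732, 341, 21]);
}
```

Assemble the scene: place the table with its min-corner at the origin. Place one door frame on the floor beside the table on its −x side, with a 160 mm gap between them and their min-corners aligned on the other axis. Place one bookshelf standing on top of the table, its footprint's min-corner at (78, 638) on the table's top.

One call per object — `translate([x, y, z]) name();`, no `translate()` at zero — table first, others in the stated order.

table();
translate([-1036, 0, 0]) door_frame();
translate([78, 638, 690]) bookshelf();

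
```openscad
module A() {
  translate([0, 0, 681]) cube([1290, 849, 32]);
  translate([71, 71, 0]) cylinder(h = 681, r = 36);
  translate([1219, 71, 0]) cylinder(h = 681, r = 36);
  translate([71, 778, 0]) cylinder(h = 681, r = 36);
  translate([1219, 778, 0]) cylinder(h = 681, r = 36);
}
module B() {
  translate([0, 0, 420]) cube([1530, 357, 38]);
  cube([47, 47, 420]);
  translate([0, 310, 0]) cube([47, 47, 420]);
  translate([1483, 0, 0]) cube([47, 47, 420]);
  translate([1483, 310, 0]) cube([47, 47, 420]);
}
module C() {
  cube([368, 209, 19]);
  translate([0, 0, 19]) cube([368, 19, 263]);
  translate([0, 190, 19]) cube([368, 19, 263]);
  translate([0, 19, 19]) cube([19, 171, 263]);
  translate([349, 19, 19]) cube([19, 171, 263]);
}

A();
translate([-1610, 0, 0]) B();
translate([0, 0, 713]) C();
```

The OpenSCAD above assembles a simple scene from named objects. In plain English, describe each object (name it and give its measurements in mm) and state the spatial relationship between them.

A is a table: top 1290 mm (x) × 849 mm (y), 32 mm thick, upper face at z = 713 mm, on four round legs of 72 mm diameter, each leg's bounding box inset 35 mm from the nearest pair of top edges, running from z = 0 to the bottom of the top.

B is a long wooden bench with a 1530 mm (x) × 357 mm (y) seat, 38 mm thick, its top surface 458 mm above the floor. Four 47 mm square legs at the seat corners, flush with the edges, run from z = 0 to the seat underside.

C is an open storage box with external size 368×209×282 mm and wall thickness 19 mm (the base is also 19 mm thick). The base covers the whole footprint; the four walls stand on the base, with the y-facing walls full-width and the x-facing walls fitting between their inner faces.

The bench is on the floor beside the table on its −x side. The open box is on top of the table.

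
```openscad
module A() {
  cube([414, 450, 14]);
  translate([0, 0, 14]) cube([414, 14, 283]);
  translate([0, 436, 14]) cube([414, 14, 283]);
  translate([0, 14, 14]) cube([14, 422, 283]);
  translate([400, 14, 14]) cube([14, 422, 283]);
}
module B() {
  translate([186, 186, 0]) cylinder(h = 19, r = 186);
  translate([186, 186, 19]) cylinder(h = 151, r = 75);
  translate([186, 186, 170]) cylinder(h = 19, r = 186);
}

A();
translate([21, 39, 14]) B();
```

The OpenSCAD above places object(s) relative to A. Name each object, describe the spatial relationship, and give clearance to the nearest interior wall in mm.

A is an open box. B is a spool. The spool sits inside the open box, centred. The clearance to the nearest interior wall is 7 mm.

Clearances: x = 7, y = 25; minimum 7 mm.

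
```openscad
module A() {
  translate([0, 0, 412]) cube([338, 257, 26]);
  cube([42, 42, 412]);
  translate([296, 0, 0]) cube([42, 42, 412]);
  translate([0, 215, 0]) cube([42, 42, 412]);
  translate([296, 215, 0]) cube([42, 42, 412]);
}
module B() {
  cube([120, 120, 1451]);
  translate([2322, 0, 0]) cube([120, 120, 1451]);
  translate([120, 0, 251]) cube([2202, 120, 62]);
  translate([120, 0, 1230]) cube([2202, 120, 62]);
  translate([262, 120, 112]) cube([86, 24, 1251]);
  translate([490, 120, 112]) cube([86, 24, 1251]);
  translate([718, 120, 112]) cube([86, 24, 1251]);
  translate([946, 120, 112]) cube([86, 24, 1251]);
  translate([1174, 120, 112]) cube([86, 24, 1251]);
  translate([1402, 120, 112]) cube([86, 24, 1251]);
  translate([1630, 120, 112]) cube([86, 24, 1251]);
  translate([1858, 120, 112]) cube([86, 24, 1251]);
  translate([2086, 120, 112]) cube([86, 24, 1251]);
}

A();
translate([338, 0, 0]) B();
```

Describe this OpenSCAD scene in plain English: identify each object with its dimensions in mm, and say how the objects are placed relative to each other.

A is a four-legged stool. The seat is 338×257 mm, 26 mm thick, top at z = 438 mm. It stands on four square legs, each 42×42 mm in cross-section, from z = 0 to the seat underside, each flush with a corner of the seat.

B is a fence section. Two 120×120 mm posts, 1451 mm tall, stand on the floor with a clear span of 2202 mm between their inner faces. Two horizontal rails of 120×62 mm section span the gap between the posts with their undersides at z = 251 mm and z = 1230 mm, flush with the posts' −y face. 9 pickets, each 86 mm wide, 24 mm thick and 1251 mm tall, are fixed to the +y face of the rails with their bottoms at z = 112 mm, evenly spaced across the span with equal gaps (rounded down to the nearest mm) at the −x end and between each pair — any rounding remainder accumulates at the +x end.

The fence section is against the stool's +x side, with their −y faces flush.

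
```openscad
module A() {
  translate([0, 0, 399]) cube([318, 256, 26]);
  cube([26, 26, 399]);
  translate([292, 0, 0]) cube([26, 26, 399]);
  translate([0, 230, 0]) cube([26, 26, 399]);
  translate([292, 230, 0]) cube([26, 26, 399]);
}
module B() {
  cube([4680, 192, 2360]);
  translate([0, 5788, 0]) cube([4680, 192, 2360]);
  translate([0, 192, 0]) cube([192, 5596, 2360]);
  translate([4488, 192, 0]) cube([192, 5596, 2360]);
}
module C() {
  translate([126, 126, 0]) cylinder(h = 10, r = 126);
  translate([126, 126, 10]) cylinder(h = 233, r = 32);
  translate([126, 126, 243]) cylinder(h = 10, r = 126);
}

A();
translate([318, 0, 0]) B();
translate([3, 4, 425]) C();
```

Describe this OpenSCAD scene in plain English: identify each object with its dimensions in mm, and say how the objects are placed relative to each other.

A is a simple wooden stool: a rectangular seat 318 mm (x) by 256 mm (y), 26 mm thick, top face at z = 425 mm, on four square legs, each 26×26 mm in cross-section. The legs rest on z = 0, each flush with a corner of the seat.

B is a box-shaped house frame (walls only): outside footprint 4680×5980 mm, wall height 2360 mm, wall thickness 192 mm. The two y-facing walls run the full x-width; the two x-facing walls fit between the inner faces of the y-facing walls.

C is a spool: two coaxial disc flanges of radius 126 mm and thickness 10 mm, joined by a core cylinder of radius 32 mm and height 233 mm. The lower flange rests on z = 0 and the three cylinders share a vertical axis.

The house frame is against the stool's +x side, with their −y faces flush. The spool is on top of the stool.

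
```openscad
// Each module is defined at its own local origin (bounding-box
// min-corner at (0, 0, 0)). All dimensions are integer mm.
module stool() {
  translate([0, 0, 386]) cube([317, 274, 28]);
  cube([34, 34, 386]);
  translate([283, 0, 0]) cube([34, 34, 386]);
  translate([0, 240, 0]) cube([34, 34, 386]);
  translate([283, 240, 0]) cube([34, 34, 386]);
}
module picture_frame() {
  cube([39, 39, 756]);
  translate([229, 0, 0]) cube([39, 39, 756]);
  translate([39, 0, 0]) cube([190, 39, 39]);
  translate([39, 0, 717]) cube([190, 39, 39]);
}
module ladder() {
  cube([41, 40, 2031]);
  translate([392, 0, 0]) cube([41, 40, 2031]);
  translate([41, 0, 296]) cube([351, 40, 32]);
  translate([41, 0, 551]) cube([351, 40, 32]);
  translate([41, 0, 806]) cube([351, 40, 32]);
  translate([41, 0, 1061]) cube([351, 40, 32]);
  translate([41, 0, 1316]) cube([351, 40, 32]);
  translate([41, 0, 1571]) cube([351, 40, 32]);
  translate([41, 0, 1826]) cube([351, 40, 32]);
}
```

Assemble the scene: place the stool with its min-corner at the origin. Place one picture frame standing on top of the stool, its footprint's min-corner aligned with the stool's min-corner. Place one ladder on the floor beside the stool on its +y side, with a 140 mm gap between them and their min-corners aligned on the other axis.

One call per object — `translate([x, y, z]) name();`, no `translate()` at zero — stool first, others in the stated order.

stool();
translate([0, 0, 414]) picture_frame();
translate([0, 414, 0]) ladder();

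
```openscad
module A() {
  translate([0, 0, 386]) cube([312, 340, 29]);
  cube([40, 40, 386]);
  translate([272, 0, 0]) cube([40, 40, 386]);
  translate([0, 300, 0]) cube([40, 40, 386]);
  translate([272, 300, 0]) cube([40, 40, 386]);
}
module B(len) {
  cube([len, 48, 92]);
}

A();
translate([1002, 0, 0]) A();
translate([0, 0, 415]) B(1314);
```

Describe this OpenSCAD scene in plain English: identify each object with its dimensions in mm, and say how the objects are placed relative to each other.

A is a four-legged stool. The seat is a 312×340×29 mm slab whose top surface is at z = 415 mm; four square legs, each 40×40 mm in cross-section, run from the floor (z = 0) to the underside of the seat, each flush with a corner of the seat.

B is a rectangular beam 1314 mm long (x), 48 mm deep (y), 92 mm thick (z).

The beam spans the tops of two stools placed 690 mm apart, resting at z = 415 mm.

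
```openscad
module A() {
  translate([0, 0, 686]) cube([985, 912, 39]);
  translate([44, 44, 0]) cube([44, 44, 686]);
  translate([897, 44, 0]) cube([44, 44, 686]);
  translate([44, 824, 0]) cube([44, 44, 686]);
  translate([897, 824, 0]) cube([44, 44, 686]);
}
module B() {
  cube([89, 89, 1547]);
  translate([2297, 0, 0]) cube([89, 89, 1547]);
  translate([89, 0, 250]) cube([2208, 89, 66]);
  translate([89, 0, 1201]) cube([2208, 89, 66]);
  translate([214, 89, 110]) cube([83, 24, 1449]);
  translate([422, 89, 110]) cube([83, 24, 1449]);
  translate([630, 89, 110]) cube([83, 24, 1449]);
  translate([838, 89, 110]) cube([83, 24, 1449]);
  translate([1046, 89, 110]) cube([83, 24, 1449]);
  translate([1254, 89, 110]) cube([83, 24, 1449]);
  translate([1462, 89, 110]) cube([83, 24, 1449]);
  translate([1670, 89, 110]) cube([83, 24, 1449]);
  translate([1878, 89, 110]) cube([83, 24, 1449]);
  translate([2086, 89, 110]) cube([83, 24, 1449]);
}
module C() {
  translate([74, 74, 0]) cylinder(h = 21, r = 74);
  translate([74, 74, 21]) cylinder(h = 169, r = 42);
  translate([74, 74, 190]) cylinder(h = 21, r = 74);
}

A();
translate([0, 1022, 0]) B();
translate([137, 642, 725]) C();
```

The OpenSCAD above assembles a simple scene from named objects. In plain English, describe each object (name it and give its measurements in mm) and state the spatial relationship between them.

A is a table with a 985×912 mm rectangular top, 39 mm thick, top surface at z = 725 mm, supported by four 44×44 mm square legs, each inset 44 mm from the nearest pair of top edges, running from the floor.

B is a fence section. Two 89×89 mm posts, 1547 mm tall, stand on the floor with a clear span of 2208 mm between their inner faces. Two horizontal rails of 89×66 mm section span the gap between the posts with their undersides at z = 250 mm and z = 1201 mm, flush with the posts' −y face. 10 pickets, each 83 mm wide, 24 mm thick and 1449 mm tall, are fixed to the +y face of the rails with their bottoms at z = 110 mm, evenly spaced across the span with equal gaps (rounded down to the nearest mm) at the −x end and between each pair — any rounding remainder accumulates at the +x end.

C is a spool: two coaxial disc flanges of radius 74 mm and thickness 21 mm, joined by a core cylinder of radius 42 mm and height 169 mm. The lower flange rests on z = 0 and the three cylinders share a vertical axis.

The fence section is on the floor beside the table on its +y side. The spool is on top of the table.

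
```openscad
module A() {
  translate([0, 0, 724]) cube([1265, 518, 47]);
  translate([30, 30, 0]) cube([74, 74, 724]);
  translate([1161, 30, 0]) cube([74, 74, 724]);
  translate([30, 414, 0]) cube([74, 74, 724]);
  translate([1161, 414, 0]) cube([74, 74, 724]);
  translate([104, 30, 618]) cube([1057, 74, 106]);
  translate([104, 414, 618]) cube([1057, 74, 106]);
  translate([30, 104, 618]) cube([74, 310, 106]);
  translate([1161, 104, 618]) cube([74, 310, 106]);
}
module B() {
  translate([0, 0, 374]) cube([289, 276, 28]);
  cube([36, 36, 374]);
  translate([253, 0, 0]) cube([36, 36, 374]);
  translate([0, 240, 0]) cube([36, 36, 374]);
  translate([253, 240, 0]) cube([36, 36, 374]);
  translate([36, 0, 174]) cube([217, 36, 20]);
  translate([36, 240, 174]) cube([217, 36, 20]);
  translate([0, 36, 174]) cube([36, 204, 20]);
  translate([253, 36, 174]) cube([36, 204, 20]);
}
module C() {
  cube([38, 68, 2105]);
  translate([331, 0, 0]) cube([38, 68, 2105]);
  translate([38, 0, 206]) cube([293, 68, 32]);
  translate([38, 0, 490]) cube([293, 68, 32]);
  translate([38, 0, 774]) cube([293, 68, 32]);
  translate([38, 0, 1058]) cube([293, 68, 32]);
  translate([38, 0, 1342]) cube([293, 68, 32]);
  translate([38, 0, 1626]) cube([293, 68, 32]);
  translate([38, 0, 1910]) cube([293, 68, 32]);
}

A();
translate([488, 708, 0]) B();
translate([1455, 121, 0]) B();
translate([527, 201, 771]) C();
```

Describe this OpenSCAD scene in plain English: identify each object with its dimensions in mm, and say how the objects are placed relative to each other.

A is a table: top 1265 mm (x) × 518 mm (y), 47 mm thick, upper face at z = 771 mm, on four 74×74 mm square legs, each inset 30 mm from the nearest pair of top edges, running from z = 0 to the bottom of the top. Four apron rails, 74 mm thick and 106 mm tall, run between adjacent legs with their top edges flush with the underside of the top and their outer faces flush with the legs' outer faces.

B is a four-legged stool. The seat is a 289×276×28 mm slab whose top surface is at z = 402 mm; four square legs, each 36×36 mm in cross-section, run from the floor (z = 0) to the underside of the seat, each flush with a corner of the seat. Four stretchers, 36 mm wide and 20 mm tall, connect adjacent legs with their undersides at z = 174 mm, each running between the inner faces of the legs it joins and aligned with the legs' outer faces on the other axis.

C is a wooden ladder with two side rails of 38×68 mm section and 2105 mm height, set 369 mm apart overall. Between them run 7 rectangular rungs (68 mm deep, 32 mm thick), front faces flush with the rails' −y face. The bottom of the first rung is 206 mm above the floor and each subsequent rung is 284 mm higher than the one below.

Two stools sit around the table at the +y, +x sides. The ladder is on top of the table.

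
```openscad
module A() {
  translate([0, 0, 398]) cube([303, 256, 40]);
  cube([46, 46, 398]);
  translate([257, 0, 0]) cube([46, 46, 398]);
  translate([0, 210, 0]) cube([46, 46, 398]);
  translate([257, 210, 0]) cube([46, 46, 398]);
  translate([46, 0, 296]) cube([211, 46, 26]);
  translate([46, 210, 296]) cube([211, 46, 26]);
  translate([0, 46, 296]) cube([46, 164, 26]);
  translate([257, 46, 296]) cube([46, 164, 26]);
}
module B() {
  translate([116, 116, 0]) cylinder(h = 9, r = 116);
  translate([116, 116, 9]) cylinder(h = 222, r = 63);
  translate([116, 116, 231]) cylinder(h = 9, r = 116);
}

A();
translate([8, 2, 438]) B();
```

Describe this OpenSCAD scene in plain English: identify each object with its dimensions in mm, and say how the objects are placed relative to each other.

A is a four-legged stool. The seat is 303×256 mm, 40 mm thick, top at z = 438 mm. It stands on four square legs, each 46×46 mm in cross-section, from z = 0 to the seat underside, each flush with a corner of the seat. Four stretchers, 46 mm wide and 26 mm tall, connect adjacent legs with their undersides at z = 296 mm, each running between the inner faces of the legs it joins and aligned with the legs' outer faces on the other axis.

B is a spool: two coaxial disc flanges of radius 116 mm and thickness 9 mm, joined by a core cylinder of radius 63 mm and height 222 mm. The lower flange rests on z = 0 and the three cylinders share a vertical axis.

The spool is on top of the stool.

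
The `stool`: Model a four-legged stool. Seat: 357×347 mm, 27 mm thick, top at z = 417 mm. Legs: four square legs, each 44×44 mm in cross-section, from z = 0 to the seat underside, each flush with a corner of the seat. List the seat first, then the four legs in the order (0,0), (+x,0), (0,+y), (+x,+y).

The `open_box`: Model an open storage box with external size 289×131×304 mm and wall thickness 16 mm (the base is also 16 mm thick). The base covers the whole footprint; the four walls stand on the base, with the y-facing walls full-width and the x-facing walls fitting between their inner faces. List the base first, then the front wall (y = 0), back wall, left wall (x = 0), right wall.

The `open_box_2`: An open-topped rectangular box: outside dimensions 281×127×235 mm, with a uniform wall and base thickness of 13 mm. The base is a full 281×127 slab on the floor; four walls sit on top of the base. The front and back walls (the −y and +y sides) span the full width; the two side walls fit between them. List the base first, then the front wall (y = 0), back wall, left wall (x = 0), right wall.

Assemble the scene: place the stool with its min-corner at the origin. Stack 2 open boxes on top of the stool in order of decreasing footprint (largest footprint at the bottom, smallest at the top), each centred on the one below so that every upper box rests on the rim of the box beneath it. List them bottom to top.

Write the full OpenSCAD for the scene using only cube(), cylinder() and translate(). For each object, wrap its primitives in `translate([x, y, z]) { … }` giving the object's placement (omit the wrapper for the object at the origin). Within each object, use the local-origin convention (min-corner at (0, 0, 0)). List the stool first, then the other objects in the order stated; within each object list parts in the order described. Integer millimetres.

translate([0, 0, 390]) cube([357, 347, 27]);
cube([44, 44, 390]);
translate([313, 0, 0]) cube([44, 44, 390]);
translate([0, 303, 0]) cube([44, 44, 390]);
translate([313, 303, 0]) cube([44, 44, 390]);
translate([34, 108, 417]) {
  cube([289, 131, 16]);
  translate([0, 0, 16]) cube([289, 16, 288]);
  translate([0, 115, 16]) cube([289, 16, 288]);
  translate([0, 16, 16]) cube([16, 99, 288]);
  translate([273, 16, 16]) cube([16, 99, 288]);
}
translate([38, 110, 721]) {
  cube([281, 127, 13]);
  translate([0, 0, 13]) cube([281, 13, 222]);
  translate([0, 114, 13]) cube([281, 13, 222]);
  translate([0, 13, 13]) cube([13, 101, 222]);
  translate([268, 13, 13]) cube([13, 101, 222]);
}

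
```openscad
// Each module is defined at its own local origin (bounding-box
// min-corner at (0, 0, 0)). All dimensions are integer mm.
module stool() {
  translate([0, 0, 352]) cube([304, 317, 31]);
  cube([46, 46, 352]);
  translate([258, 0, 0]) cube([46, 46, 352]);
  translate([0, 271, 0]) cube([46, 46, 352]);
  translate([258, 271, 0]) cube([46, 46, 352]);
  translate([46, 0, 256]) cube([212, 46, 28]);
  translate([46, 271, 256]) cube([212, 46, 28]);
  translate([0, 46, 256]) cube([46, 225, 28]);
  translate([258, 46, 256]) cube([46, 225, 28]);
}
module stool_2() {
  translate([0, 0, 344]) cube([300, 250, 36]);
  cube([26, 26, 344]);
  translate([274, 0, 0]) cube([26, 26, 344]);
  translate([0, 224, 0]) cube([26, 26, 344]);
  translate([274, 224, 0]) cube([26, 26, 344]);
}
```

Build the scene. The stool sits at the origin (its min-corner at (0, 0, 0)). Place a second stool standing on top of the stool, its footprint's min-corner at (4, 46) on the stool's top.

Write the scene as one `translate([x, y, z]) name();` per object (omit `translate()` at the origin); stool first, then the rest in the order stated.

stool();
translate([4, 46, 383]) stool_2();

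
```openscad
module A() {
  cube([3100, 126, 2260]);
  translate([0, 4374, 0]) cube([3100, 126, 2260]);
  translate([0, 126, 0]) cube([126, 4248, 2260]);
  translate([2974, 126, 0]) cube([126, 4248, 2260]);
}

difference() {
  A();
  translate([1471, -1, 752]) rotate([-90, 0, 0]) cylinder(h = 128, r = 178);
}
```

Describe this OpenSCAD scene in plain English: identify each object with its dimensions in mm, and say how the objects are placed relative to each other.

A is a box-shaped house frame (walls only): outside footprint 3100×4500 mm, wall height 2260 mm, wall thickness 126 mm. The two y-facing walls run the full x-width; the two x-facing walls fit between the inner faces of the y-facing walls.

The house frame has a circular hole of radius 178 mm through its front wall, centred at (x = 1471, z = 752).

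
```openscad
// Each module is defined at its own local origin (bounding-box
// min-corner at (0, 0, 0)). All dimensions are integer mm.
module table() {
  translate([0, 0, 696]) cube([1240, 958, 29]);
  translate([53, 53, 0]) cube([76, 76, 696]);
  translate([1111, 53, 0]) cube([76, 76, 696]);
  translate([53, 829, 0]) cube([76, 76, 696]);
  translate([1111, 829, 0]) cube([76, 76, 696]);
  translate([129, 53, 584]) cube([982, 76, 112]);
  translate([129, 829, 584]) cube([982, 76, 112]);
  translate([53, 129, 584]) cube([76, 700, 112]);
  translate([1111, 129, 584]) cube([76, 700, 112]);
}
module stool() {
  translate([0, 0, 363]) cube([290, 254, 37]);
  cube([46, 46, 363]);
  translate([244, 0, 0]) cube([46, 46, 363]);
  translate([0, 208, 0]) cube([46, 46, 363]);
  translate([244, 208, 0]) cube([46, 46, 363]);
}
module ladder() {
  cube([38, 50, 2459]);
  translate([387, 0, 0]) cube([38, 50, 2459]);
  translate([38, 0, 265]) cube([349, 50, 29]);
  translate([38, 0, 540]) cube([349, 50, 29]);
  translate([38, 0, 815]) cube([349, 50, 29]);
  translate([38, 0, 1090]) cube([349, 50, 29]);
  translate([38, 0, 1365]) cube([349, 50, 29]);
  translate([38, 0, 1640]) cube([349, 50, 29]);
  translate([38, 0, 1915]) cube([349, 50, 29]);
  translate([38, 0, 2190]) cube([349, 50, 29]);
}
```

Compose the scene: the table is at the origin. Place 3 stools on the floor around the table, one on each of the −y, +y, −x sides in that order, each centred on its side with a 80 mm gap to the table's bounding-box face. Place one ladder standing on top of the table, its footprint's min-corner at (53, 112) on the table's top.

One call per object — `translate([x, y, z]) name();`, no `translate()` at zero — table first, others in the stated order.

table();
translate([475, -334, 0]) stool();
translate([475, 1038, 0]) stool();
translate([-370, 352, 0]) stool();
translate([53, 112, 725]) ladder();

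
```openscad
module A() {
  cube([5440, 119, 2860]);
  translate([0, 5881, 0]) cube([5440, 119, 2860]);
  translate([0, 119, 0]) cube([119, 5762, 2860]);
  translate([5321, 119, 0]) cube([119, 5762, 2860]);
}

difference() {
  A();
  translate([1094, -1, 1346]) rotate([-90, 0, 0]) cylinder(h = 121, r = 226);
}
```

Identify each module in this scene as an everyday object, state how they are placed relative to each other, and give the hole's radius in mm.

The subtracted cylinder has r = 226 mm.

A is a house frame. The house frame has a circular hole through its front wall. The hole's radius is 226 mm.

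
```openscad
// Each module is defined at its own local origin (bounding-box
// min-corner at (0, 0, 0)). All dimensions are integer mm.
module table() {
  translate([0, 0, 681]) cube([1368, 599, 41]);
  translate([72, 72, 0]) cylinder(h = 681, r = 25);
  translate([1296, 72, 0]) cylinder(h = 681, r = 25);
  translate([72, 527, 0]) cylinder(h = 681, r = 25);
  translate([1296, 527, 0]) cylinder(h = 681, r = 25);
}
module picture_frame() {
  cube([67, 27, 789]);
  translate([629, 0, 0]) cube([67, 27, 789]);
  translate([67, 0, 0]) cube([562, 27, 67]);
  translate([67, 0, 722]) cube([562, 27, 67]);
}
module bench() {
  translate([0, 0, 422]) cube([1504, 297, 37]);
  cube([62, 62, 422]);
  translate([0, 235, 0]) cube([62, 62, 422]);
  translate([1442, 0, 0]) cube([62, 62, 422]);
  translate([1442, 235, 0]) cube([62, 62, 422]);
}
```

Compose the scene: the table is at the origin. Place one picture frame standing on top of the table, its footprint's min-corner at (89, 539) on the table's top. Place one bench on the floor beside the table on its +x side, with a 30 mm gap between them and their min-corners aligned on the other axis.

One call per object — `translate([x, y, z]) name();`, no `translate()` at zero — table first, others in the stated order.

table();
translate([89, 539, 722]) picture_frame();
translate([1398, 0, 0]) bench();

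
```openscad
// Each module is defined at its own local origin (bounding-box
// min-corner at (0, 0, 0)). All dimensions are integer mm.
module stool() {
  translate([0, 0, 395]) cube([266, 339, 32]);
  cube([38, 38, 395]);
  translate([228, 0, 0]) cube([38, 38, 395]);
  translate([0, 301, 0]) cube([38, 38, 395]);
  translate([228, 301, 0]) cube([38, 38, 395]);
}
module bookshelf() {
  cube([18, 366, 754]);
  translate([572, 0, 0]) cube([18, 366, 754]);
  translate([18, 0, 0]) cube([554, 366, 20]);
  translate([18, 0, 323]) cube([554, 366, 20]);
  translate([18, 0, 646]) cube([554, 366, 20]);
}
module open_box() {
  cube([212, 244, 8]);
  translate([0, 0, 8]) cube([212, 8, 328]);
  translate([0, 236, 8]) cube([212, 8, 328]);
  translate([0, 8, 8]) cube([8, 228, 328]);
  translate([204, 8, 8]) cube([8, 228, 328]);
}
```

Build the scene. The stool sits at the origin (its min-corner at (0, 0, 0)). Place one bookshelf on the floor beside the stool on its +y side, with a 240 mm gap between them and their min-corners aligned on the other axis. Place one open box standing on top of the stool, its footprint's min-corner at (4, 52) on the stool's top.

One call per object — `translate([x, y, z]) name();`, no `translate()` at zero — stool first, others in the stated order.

stool();
translate([0, 579, 0]) bookshelf();
translate([4, 52, 427]) open_box();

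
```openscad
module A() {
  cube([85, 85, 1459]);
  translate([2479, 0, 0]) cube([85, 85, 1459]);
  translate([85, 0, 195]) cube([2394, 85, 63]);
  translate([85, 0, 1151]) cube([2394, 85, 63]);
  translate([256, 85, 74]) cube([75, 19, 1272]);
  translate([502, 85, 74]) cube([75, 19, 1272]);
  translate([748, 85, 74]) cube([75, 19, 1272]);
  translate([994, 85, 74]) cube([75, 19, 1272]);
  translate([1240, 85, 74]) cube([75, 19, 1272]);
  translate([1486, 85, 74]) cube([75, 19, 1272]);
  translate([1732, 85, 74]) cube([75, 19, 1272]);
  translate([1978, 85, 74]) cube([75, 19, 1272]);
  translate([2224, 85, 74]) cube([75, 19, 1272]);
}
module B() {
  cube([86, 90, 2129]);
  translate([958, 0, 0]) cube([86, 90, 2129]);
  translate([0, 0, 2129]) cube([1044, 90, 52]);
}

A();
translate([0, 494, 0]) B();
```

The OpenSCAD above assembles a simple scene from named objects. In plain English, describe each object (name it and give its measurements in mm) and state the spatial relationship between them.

A is a fence section. Two 85×85 mm posts, 1459 mm tall, stand on the floor with a clear span of 2394 mm between their inner faces. Two horizontal rails of 85×63 mm section span the gap between the posts with their undersides at z = 195 mm and z = 1151 mm, flush with the posts' −y face. 9 pickets, each 75 mm wide, 19 mm thick and 1272 mm tall, are fixed to the +y face of the rails with their bottoms at z = 74 mm, evenly spaced across the span with equal gaps (rounded down to the nearest mm) at the −x end and between each pair — any rounding remainder accumulates at the +x end.

B is a door frame. The clear opening is 872 mm wide and 2129 mm high. Two 86 mm wide jambs, 90 mm deep, stand either side of the opening from the floor to the top of the opening. A 52 mm thick head sits across the top of both jambs, spanning the full outside width of the frame.

The door frame is on the floor beside the fence section on its +y side.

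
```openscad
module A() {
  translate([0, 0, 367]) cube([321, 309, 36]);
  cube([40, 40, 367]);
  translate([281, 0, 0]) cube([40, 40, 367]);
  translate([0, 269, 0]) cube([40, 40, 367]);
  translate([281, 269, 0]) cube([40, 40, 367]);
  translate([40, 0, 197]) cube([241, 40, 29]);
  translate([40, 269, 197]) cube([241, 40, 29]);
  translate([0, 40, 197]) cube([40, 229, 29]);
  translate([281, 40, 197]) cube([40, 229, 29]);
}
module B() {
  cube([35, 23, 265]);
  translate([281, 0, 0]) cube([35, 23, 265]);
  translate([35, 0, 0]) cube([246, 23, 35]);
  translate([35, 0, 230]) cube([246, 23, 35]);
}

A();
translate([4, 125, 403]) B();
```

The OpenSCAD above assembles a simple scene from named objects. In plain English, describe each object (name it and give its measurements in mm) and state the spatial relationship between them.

A is a simple wooden stool: a rectangular seat 321 mm (x) by 309 mm (y), 36 mm thick, top face at z = 403 mm, on four square legs, each 40×40 mm in cross-section. The legs rest on z = 0, each flush with a corner of the seat. Four stretchers, 40 mm wide and 29 mm tall, connect adjacent legs with their undersides at z = 197 mm, each running between the inner faces of the legs it joins and aligned with the legs' outer faces on the other axis.

B is a picture frame with a 246×195 mm rectangular opening (x by z) and a uniform 35 mm border on every side. Frame depth is 23 mm along y. It is built from two vertical stiles running the full outside height and two horizontal rails spanning the gap between the stiles.

The picture frame is on top of the stool.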